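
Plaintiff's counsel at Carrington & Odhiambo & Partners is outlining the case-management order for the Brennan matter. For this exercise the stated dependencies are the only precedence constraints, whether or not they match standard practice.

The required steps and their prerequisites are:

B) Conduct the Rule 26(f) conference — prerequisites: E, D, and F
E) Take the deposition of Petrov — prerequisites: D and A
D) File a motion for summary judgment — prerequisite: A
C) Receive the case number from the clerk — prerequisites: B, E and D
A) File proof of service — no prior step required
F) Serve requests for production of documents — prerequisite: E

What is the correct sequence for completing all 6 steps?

A D E F B C

A is the only step with nothing outstanding, so it goes first.
That leaves D as the only ready step → D.
Next only E has its prerequisites met → E.
Next only F has its prerequisites met → F.
That leaves B as the only ready step → B.
That leaves C as the only ready step → C.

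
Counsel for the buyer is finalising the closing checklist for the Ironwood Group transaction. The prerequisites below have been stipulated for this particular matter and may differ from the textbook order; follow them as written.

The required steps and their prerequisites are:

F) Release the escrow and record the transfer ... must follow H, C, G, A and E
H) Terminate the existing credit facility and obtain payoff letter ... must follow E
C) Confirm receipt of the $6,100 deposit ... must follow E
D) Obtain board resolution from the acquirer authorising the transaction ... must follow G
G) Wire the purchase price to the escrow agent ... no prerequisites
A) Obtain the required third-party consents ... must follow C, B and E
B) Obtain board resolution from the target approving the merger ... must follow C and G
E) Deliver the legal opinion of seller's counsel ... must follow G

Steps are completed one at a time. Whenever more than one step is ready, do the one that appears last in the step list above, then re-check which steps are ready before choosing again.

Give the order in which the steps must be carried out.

G, E, D, C, B, A, H, F

Only G has no prerequisites, so it is first.
Ready: E and D. E is listed later → E.
D, C and H are all available; D is listed later → D.
Now C and H have their prerequisites met. C is listed later, so C next.
Now B and H have their prerequisites met. B is listed later, so B next.
A and H are both available; A is listed later → A.
H is the only step now ready → H.
F needed E, A, G, C and H, now all done → F.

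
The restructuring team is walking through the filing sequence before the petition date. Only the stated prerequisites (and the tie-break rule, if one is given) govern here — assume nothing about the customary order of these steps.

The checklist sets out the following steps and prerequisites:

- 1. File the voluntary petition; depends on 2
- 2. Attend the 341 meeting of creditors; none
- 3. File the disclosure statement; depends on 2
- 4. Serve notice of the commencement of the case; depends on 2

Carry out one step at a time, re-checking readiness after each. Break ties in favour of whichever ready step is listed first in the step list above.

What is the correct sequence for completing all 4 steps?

Only 2 has no prerequisites, so it is first.
1, 3 and 4 are all available; 1 is listed earlier → 1.
Ready: 3 and 4. 3 is listed earlier → 3.
Next only 4 has its prerequisites met → 4.

2 → 1 → 3 → 4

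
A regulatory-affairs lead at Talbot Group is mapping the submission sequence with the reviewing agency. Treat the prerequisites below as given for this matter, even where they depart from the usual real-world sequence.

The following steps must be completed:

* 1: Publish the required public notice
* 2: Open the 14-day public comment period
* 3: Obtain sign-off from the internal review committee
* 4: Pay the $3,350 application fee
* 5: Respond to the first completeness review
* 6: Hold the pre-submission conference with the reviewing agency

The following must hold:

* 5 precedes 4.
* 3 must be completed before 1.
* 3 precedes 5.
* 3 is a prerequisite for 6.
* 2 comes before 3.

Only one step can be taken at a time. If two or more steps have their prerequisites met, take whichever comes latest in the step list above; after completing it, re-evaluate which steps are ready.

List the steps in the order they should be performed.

2, 3, 6, 5, 4, 1

Only 2 has no prerequisites, so it is first.
Next only 3 has its prerequisites met → 3.
Ready: 6, 5 and 1. 6 is listed later → 6.
Ready: 5 and 1. 5 is listed later → 5.
4 now also ready, so the ready set is {4, 1}; 4 is listed later → 4.
1 needed 3, now all done → 1.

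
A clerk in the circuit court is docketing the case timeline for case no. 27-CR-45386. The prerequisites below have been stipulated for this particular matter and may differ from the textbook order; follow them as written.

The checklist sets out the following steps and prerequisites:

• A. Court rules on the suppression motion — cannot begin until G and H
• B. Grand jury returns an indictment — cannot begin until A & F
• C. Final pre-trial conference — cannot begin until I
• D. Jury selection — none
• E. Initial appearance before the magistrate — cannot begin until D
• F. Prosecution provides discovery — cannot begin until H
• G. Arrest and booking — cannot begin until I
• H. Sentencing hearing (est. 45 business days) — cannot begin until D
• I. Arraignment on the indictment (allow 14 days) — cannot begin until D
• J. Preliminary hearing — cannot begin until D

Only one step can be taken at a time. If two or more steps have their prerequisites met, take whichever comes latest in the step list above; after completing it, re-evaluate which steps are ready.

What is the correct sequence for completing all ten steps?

Only D has no prerequisites, so it is first.
J, I, H and E are all available; J is listed later → J.
Now I, H and E have their prerequisites met. I is listed later, so I next.
H, G, E and C are all available; H is listed later → H.
F now also ready, so the ready set is {G, F, E, C}; G is listed later → G.
Now F, E, C and A have their prerequisites met. F is listed later, so F next.
Ready: E, C and A. E is listed later → E.
C and A are both available; C is listed later → C.
A is the only step now ready → A.
B is the only step now ready → B.

D J I H G F E C A B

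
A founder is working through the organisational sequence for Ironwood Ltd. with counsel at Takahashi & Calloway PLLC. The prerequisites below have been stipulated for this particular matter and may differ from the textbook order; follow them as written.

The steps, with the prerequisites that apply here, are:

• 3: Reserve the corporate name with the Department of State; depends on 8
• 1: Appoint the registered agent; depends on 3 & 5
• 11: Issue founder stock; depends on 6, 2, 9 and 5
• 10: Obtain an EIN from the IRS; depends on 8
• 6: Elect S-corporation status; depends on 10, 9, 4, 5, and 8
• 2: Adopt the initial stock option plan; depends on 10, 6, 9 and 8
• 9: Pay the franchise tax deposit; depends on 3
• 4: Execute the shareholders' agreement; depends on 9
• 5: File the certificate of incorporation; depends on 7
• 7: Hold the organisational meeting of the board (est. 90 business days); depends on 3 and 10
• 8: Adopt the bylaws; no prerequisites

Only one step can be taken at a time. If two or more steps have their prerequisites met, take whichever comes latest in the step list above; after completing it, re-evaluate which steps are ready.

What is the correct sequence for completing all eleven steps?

8 → 10 → 3 → 7 → 5 → 9 → 4 → 6 → 2 → 11 → 1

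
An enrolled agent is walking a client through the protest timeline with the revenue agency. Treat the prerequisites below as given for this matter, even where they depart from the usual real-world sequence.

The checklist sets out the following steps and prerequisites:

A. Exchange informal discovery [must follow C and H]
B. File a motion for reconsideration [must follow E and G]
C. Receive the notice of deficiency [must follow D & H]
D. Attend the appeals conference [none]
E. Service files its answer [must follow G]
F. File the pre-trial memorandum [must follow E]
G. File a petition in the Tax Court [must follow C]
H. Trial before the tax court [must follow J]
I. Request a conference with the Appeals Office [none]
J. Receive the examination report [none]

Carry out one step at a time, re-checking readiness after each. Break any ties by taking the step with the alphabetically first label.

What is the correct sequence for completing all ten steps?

D, I, J, H, C, A, G, E, B, F

Nothing is required for D, I and J. D has the earlier label → D first.
Now I and J have their prerequisites met. I has the earlier label, so I next.
Next only J has its prerequisites met → J.
H needed J, now all done → H.
That leaves C as the only ready step → C.
A and G are both available; A has the earlier label → A.
G needed C, now all done → G.
Next only E has its prerequisites met → E.
B and F are both available; B has the earlier label → B.
F is the only step now ready → F.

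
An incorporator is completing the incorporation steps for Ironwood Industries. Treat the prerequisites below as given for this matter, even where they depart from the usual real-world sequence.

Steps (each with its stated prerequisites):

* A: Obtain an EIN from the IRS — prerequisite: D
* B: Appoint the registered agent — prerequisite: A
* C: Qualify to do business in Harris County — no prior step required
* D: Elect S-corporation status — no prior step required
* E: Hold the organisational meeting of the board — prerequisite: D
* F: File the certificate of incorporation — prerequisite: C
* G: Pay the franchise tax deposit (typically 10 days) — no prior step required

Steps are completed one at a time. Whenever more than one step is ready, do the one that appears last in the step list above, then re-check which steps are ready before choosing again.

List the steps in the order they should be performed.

G, D, E, C, F, A, B

G, D and C have no prerequisites; G is listed later, so G is first.
Now D and C have their prerequisites met. D is listed later, so D next.
Ready: E, C and A. E is listed later → E.
C and A are both available; C is listed later → C.
F now also ready, so the ready set is {F, A}; F is listed later → F.
A needed D, now all done → A.
B needed A, now all done → B.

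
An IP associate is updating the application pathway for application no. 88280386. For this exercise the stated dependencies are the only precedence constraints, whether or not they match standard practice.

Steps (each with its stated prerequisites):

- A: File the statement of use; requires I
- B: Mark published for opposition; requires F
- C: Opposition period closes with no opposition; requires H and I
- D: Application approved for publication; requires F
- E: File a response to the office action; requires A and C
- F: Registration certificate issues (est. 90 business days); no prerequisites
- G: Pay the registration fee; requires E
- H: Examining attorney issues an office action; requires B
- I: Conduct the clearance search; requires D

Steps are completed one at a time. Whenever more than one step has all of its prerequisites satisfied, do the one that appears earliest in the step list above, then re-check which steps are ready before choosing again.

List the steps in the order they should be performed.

F, B, D, H, I, A, C, E, G

F has no prerequisites → F first.
B and D are both available; B is listed earlier → B.
D and H are both available; D is listed earlier → D.
H and I are both available; H is listed earlier → H.
I needed D, now all done → I.
A and C are both available; A is listed earlier → A.
That leaves C as the only ready step → C.
E is the only step now ready → E.
That leaves G as the only ready step → G.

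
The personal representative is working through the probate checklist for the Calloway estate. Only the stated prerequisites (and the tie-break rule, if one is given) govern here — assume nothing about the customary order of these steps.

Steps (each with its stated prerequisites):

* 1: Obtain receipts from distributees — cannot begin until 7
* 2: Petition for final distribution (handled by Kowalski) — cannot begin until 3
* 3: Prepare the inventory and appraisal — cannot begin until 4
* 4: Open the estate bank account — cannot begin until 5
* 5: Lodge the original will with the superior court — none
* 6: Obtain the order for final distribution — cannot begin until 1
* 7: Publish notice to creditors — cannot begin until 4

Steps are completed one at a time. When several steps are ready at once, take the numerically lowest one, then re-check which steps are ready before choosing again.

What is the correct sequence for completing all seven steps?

5, 4, 3, 2, 7, 1, 6

Only 5 has no prerequisites, so it is first.
4 needed 5, now all done → 4.
Now 3 and 7 have their prerequisites met. 3 has the earlier label, so 3 next.
2 now also ready, so the ready set is {2, 7}; 2 has the earlier label → 2.
7 needed 4, now all done → 7.
1 needed 7, now all done → 1.
That leaves 6 as the only ready step → 6.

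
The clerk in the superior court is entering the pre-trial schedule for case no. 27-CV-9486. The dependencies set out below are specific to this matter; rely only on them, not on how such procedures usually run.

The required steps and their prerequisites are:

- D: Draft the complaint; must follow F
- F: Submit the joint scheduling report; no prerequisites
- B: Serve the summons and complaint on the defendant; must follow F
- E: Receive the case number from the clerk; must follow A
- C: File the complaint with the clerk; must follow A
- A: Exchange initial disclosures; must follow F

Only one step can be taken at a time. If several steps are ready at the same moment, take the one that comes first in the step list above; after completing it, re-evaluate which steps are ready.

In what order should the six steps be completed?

F has no prerequisites → F first.
Ready: D, B and A. D is listed earlier → D.
Ready: B and A. B is listed earlier → B.
A needed F, now all done → A.
E and C are both available; E is listed earlier → E.
C is the only step now ready → C.

F D B A E C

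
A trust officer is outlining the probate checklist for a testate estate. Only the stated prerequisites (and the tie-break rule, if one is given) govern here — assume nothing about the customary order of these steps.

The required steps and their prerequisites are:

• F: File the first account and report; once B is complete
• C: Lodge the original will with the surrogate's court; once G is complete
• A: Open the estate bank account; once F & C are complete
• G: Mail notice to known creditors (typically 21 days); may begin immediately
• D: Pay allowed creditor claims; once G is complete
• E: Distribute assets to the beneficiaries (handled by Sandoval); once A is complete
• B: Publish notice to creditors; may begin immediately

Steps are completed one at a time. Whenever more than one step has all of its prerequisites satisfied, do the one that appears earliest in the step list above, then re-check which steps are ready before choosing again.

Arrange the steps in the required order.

G → C → D → B → F → A → E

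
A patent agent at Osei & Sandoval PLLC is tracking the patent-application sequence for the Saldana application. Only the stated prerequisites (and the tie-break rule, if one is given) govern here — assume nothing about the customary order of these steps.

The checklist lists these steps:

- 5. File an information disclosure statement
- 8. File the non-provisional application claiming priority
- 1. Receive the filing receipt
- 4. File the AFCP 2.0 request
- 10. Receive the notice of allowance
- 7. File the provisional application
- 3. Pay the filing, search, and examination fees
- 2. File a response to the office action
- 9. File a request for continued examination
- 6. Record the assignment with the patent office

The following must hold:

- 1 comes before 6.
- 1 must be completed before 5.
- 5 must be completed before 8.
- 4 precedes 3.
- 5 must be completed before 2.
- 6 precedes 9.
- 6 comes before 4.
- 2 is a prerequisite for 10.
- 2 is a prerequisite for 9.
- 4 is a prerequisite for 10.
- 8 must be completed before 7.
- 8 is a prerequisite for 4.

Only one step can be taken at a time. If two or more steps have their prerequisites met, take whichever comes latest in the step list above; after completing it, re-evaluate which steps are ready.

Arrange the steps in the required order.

1 → 6 → 5 → 2 → 9 → 8 → 7 → 4 → 3 → 10

1 is the only step with nothing outstanding, so it goes first.
Ready: 6 and 5. 6 is listed later → 6.
That leaves 5 as the only ready step → 5.
Ready: 2 and 8. 2 is listed later → 2.
9 now also ready, so the ready set is {9, 8}; 9 is listed later → 9.
That leaves 8 as the only ready step → 8.
7 and 4 are both available; 7 is listed later → 7.
4 needed 6 and 8, now all done → 4.
3 and 10 are both available; 3 is listed later → 3.
10 is the only step now ready → 10.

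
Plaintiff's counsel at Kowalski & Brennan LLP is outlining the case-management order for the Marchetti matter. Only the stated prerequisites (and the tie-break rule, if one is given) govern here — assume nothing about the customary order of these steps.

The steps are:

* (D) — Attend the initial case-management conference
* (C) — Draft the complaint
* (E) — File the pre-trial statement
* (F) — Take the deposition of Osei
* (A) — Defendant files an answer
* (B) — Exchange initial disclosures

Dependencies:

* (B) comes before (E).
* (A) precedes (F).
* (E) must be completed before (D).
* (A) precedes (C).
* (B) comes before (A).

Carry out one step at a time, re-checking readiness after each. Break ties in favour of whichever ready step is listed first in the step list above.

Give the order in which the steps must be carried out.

Only (B) has no prerequisites, so it is first.
Ready: (E) and (A). (E) is listed earlier → (E).
Ready: (D) and (A). (D) is listed earlier → (D).
That leaves (A) as the only ready step → (A).
Now (C) and (F) have their prerequisites met. (C) is listed earlier, so (C) next.
Next only (F) has its prerequisites met → (F).

(B) (E) (D) (A) (C) (F)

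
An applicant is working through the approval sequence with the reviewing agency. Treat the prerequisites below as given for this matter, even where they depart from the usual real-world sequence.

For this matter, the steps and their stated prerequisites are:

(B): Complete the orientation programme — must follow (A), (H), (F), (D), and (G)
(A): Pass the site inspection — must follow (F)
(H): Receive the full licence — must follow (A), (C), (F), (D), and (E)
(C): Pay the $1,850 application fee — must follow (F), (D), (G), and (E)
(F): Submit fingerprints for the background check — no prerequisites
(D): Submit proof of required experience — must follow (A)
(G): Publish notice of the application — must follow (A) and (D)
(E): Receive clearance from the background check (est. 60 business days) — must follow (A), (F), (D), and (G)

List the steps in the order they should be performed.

(F), (A), (D), (G), (E), (C), (H), (B)

(F) has no prerequisites → (F) first.
(A) needed (F), now all done → (A).
(D) needed (A), now all done → (D).
(G) needed (A) and (D), now all done → (G).
Next only (E) has its prerequisites met → (E).
Next only (C) has its prerequisites met → (C).
(H) needed (A), (C), (F), (D) and (E), now all done → (H).
(B) needed (A), (H), (F), (D) and (G), now all done → (B).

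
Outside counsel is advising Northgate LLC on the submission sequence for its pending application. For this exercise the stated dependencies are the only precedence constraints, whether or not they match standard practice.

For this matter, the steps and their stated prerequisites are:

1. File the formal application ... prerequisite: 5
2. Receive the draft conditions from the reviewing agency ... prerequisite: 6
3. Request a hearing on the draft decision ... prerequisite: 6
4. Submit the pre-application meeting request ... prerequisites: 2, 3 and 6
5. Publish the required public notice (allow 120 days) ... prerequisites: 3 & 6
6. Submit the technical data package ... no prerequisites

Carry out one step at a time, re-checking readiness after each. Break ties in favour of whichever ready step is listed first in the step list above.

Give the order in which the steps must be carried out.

6 is the only step with nothing outstanding, so it goes first.
Ready: 2 and 3. 2 is listed earlier → 2.
3 is the only step now ready → 3.
Ready: 4 and 5. 4 is listed earlier → 4.
That leaves 5 as the only ready step → 5.
1 needed 5, now all done → 1.

6 → 2 → 3 → 4 → 5 → 1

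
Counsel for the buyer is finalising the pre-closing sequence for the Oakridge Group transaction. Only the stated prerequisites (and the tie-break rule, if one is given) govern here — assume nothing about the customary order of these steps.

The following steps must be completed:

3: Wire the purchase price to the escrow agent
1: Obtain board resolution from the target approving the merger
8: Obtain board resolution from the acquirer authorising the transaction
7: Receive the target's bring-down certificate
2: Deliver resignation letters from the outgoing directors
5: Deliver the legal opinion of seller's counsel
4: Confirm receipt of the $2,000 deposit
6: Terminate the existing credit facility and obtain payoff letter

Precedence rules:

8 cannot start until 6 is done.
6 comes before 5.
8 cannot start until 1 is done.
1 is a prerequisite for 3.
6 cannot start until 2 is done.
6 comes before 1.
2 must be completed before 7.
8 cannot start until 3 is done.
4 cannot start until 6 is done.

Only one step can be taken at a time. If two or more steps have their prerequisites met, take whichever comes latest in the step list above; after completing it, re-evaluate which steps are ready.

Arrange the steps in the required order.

Only 2 has no prerequisites, so it is first.
Ready: 6 and 7. 6 is listed later → 6.
4, 5, 7 and 1 are all available; 4 is listed later → 4.
Ready: 5, 7 and 1. 5 is listed later → 5.
Now 7 and 1 have their prerequisites met. 7 is listed later, so 7 next.
Next only 1 has its prerequisites met → 1.
That leaves 3 as the only ready step → 3.
8 needed 6, 1 and 3, now all done → 8.

2 → 6 → 4 → 5 → 7 → 1 → 3 → 8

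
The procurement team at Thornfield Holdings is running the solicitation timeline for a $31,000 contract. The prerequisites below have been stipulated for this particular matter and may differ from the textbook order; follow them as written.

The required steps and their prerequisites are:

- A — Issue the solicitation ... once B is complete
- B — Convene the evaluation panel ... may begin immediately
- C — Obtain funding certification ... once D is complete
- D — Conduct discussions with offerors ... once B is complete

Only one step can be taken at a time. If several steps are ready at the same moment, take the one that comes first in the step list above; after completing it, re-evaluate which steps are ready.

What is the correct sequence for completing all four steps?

B A D C

Only B has no prerequisites, so it is first.
Now A and D have their prerequisites met. A is listed earlier, so A next.
That leaves D as the only ready step → D.
Next only C has its prerequisites met → C.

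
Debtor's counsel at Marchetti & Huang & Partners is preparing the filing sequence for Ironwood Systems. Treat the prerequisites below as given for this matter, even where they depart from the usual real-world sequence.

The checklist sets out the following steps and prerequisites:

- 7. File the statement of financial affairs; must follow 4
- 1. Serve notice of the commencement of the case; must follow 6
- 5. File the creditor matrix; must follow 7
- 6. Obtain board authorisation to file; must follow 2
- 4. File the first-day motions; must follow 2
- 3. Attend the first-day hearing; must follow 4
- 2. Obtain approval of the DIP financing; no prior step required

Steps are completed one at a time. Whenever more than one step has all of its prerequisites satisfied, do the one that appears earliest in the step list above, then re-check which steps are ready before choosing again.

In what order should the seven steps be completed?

2 is the only step with nothing outstanding, so it goes first.
6 and 4 are both available; 6 is listed earlier → 6.
Now 1 and 4 have their prerequisites met. 1 is listed earlier, so 1 next.
Next only 4 has its prerequisites met → 4.
7 and 3 are both available; 7 is listed earlier → 7.
5 now also ready, so the ready set is {5, 3}; 5 is listed earlier → 5.
3 needed 4, now all done → 3.

2 6 1 4 7 5 3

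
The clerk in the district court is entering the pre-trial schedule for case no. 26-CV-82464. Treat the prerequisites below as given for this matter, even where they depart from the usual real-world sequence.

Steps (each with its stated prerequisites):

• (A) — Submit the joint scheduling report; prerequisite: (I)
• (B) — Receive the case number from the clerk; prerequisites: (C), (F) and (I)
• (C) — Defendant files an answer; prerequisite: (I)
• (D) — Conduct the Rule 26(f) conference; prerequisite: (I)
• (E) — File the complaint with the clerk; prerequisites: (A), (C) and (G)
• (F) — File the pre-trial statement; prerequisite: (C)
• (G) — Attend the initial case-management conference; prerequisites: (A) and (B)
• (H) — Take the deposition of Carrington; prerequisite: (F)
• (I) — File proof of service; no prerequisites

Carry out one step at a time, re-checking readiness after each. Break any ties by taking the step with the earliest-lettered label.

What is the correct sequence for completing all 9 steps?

(I), (A), (C), (D), (F), (B), (G), (E), (H)

(I) has no prerequisites → (I) first.
Now (A), (C) and (D) have their prerequisites met. (A) has the earlier label, so (A) next.
(C) and (D) are both available; (C) has the earlier label → (C).
(D) and (F) are both available; (D) has the earlier label → (D).
Next only (F) has its prerequisites met → (F).
Now (B) and (H) have their prerequisites met. (B) has the earlier label, so (B) next.
(G) and (H) are both available; (G) has the earlier label → (G).
(E) now also ready, so the ready set is {(E), (H)}; (E) has the earlier label → (E).
(H) is the only step now ready → (H).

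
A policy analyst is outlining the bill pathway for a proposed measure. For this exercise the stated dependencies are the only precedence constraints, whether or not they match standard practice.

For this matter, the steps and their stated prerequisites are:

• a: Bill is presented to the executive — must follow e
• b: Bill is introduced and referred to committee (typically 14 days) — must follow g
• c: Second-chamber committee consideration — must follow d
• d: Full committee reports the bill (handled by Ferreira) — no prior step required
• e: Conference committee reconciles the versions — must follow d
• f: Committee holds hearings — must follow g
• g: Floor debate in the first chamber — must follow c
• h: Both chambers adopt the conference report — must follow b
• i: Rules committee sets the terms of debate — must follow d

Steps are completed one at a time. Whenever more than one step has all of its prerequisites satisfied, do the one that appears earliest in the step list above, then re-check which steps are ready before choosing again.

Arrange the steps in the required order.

d → c → e → a → g → b → f → h → i

d is the only step with nothing outstanding, so it goes first.
c, e and i are all available; c is listed earlier → c.
g now also ready, so the ready set is {e, g, i}; e is listed earlier → e.
Now a, g and i have their prerequisites met. a is listed earlier, so a next.
Now g and i have their prerequisites met. g is listed earlier, so g next.
Now b, f and i have their prerequisites met. b is listed earlier, so b next.
Ready: f, h and i. f is listed earlier → f.
Now h and i have their prerequisites met. h is listed earlier, so h next.
i needed d, now all done → i.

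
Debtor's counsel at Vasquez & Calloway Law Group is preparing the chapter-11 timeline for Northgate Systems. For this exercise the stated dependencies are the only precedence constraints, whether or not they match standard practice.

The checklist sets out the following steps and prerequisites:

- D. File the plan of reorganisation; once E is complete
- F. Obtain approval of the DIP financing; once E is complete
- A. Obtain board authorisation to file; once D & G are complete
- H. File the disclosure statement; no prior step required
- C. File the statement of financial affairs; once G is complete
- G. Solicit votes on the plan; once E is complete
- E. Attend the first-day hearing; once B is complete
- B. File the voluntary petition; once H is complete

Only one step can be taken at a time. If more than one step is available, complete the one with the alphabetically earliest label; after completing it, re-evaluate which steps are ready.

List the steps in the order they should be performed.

H, B, E, D, F, G, A, C

Only H has no prerequisites, so it is first.
Next only B has its prerequisites met → B.
E needed B, now all done → E.
Ready: D, F and G. D has the earlier label → D.
Ready: F and G. F has the earlier label → F.
G needed E, now all done → G.
Now A and C have their prerequisites met. A has the earlier label, so A next.
That leaves C as the only ready step → C.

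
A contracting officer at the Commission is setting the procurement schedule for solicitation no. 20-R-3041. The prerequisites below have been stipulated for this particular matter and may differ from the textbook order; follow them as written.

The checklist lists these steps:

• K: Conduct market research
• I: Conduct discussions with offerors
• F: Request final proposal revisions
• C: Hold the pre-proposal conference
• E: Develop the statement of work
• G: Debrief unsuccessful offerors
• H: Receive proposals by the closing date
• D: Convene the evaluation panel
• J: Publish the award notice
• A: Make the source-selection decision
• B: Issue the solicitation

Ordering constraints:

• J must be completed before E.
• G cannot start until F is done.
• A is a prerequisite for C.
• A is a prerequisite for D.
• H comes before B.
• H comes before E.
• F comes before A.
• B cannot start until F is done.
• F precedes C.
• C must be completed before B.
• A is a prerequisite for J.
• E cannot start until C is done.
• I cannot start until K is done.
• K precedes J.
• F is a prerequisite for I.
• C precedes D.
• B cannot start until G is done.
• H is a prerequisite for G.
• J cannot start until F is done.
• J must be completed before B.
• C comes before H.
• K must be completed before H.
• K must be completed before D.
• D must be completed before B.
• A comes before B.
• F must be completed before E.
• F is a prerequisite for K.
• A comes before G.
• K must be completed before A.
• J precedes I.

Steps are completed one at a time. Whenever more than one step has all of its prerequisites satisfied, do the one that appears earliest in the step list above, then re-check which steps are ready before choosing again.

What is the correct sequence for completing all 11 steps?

F K A C H G D J I E B

Only F has no prerequisites, so it is first.
Next only K has its prerequisites met → K.
A is the only step now ready → A.
C and J are both available; C is listed earlier → C.
H and D now also ready, so the ready set is {H, D, J}; H is listed earlier → H.
Ready: G, D and J. G is listed earlier → G.
D and J are both available; D is listed earlier → D.
J needed K, F and A, now all done → J.
I, E and B are all available; I is listed earlier → I.
Now E and B have their prerequisites met. E is listed earlier, so E next.
That leaves B as the only ready step → B.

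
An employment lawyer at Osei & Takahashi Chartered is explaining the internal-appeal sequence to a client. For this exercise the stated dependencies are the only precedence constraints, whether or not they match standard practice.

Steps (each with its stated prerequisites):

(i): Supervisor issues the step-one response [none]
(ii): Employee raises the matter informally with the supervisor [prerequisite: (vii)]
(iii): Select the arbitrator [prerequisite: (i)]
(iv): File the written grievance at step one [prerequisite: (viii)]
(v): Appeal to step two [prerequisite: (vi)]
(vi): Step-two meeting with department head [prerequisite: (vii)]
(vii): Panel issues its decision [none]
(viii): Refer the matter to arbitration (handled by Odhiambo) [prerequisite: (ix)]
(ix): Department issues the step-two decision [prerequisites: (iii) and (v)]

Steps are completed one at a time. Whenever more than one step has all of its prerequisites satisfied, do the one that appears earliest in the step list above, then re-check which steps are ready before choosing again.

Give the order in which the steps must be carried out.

(i), (iii), (vii), (ii), (vi), (v), (ix), (viii), (iv)

Nothing is required for (i) and (vii). (i) is listed earlier → (i) first.
(iii) now also ready, so the ready set is {(iii), (vii)}; (iii) is listed earlier → (iii).
(vii) is the only step now ready → (vii).
Now (ii) and (vi) have their prerequisites met. (ii) is listed earlier, so (ii) next.
(vi) needed (vii), now all done → (vi).
(v) needed (vi), now all done → (v).
Next only (ix) has its prerequisites met → (ix).
Next only (viii) has its prerequisites met → (viii).
(iv) needed (viii), now all done → (iv).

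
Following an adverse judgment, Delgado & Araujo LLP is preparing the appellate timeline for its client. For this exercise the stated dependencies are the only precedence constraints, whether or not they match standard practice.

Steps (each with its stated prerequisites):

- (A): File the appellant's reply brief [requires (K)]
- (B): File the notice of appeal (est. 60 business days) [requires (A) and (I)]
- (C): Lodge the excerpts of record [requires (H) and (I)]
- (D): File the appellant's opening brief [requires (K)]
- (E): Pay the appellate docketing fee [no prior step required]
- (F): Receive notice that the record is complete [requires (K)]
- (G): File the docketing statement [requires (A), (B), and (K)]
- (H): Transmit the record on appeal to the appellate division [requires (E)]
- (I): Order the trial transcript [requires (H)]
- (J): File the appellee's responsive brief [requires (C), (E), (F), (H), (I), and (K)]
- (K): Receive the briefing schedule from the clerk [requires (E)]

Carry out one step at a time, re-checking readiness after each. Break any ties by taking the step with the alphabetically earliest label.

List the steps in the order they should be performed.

(E) is the only step with nothing outstanding, so it goes first.
(H) and (K) are both available; (H) has the earlier label → (H).
(I) and (K) are both available; (I) has the earlier label → (I).
(C) now also ready, so the ready set is {(C), (K)}; (C) has the earlier label → (C).
Next only (K) has its prerequisites met → (K).
(A), (D) and (F) are all available; (A) has the earlier label → (A).
(B), (D) and (F) are all available; (B) has the earlier label → (B).
(D), (F) and (G) are all available; (D) has the earlier label → (D).
(F) and (G) are both available; (F) has the earlier label → (F).
Now (G) and (J) have their prerequisites met. (G) has the earlier label, so (G) next.
(J) is the only step now ready → (J).

(E) (H) (I) (C) (K) (A) (B) (D) (F) (G) (J)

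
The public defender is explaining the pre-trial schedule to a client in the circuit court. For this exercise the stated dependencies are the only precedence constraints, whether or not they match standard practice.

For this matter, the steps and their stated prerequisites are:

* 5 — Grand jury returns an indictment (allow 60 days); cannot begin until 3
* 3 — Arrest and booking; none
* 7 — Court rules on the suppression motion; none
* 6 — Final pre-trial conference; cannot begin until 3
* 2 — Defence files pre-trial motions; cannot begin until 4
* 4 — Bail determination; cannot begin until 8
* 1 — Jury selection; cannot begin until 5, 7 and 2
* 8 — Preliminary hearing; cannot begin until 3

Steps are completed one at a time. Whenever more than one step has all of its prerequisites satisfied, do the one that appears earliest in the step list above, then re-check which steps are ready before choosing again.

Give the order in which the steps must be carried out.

3, 5, 7, 6, 8, 4, 2, 1

3 and 7 have no prerequisites; 3 is listed earlier, so 3 is first.
Ready: 5, 7, 6 and 8. 5 is listed earlier → 5.
7, 6 and 8 are all available; 7 is listed earlier → 7.
Now 6 and 8 have their prerequisites met. 6 is listed earlier, so 6 next.
8 is the only step now ready → 8.
That leaves 4 as the only ready step → 4.
2 needed 4, now all done → 2.
1 is the only step now ready → 1.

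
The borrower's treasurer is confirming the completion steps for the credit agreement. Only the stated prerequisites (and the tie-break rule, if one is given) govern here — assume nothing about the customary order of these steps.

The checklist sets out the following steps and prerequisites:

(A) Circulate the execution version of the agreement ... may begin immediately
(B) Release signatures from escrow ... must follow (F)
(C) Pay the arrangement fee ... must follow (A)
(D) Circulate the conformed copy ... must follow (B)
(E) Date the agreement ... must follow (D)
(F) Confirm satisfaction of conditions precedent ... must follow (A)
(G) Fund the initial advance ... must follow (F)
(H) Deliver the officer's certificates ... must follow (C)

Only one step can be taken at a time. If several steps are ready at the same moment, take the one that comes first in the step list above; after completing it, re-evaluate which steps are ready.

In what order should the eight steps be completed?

(A), (C), (F), (B), (D), (E), (G), (H)

Only (A) has no prerequisites, so it is first.
Ready: (C) and (F). (C) is listed earlier → (C).
(H) now also ready, so the ready set is {(F), (H)}; (F) is listed earlier → (F).
(B) and (G) now also ready, so the ready set is {(B), (G), (H)}; (B) is listed earlier → (B).
(D) now also ready, so the ready set is {(D), (G), (H)}; (D) is listed earlier → (D).
(E) now also ready, so the ready set is {(E), (G), (H)}; (E) is listed earlier → (E).
Ready: (G) and (H). (G) is listed earlier → (G).
(H) needed (C), now all done → (H).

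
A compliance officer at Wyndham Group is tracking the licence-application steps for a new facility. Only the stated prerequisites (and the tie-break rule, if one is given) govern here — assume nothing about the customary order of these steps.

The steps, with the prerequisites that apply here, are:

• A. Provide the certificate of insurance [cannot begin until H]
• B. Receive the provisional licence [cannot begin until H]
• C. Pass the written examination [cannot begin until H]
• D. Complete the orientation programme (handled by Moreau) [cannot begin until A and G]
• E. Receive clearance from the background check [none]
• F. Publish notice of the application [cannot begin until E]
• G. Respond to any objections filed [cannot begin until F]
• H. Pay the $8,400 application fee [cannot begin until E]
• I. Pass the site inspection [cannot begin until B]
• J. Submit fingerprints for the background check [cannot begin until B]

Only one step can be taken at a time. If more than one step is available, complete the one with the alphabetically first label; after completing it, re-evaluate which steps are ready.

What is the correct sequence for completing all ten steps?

E has no prerequisites → E first.
Now F and H have their prerequisites met. F has the earlier label, so F next.
G now also ready, so the ready set is {G, H}; G has the earlier label → G.
H needed E, now all done → H.
A, B and C are all available; A has the earlier label → A.
D now also ready, so the ready set is {B, C, D}; B has the earlier label → B.
I and J now also ready, so the ready set is {C, D, I, J}; C has the earlier label → C.
Now D, I and J have their prerequisites met. D has the earlier label, so D next.
I and J are both available; I has the earlier label → I.
Next only J has its prerequisites met → J.

E, F, G, H, A, B, C, D, I, J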